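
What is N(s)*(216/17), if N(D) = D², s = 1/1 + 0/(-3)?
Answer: 216/17 ≈ 12.706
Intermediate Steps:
s = 1 (s = 1*1 + 0*(-⅓) = 1 + 0 = 1)
N(s)*(216/17) = 1²*(216/17) = 1*(216*(1/17)) = 1*(216/17) = 216/17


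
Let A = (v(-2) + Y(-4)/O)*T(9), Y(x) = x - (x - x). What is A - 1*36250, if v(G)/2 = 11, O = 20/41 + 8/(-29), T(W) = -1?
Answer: -2283947/63 ≈ -36253.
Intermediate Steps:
O = 252/1189 (O = 20*(1/41) + 8*(-1/29) = 20/41 - 8/29 = 252/1189 ≈ 0.21194)
v(G) = 22 (v(G) = 2*11 = 22)
Y(x) = x (Y(x) = x - 1*0 = x + 0 = x)
A = -197/63 (A = (22 - 4/252/1189)*(-1) = (22 - 4*1189/252)*(-1) = (22 - 1189/63)*(-1) = (197/63)*(-1) = -197/63 ≈ -3.1270)
A - 1*36250 = -197/63 - 1*36250 = -197/63 - 36250 = -2283947/63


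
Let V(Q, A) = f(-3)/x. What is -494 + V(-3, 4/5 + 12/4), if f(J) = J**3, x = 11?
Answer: -5461/11 ≈ -496.45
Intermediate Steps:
V(Q, A) = -27/11 (V(Q, A) = (-3)**3/11 = -27*1/11 = -27/11)
-494 + V(-3, 4/5 + 12/4) = -494 - 27/11 = -5461/11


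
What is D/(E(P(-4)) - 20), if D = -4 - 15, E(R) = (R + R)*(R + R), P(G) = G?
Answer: -19/44 ≈ -0.43182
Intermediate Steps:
E(R) = 4*R**2 (E(R) = (2*R)*(2*R) = 4*R**2)
D = -19
D/(E(P(-4)) - 20) = -19/(4*(-4)**2 - 20) = -19/(4*16 - 20) = -19/(64 - 20) = -19/44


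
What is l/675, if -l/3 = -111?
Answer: 37/75 ≈ 0.49333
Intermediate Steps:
l = 333 (l = -3*(-111) = 333)
l/675 = 333/675 = 333*(1/675) = 37/75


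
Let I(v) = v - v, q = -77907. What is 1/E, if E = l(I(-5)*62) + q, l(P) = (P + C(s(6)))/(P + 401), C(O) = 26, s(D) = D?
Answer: -401/31240681 ≈ -1.2836e-5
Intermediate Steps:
I(v) = 0
l(P) = (26 + P)/(401 + P) (l(P) = (P + 26)/(P + 401) = (26 + P)/(401 + P))
E = -31240681/401 (E = (26 + 0*62)/(401 + 0*62) - 77907 = (26 + 0)/(401 + 0) - 77907 = 26/401 - 77907 = -31240681/401 ≈ -77907.)
1/E = 1/(-31240681/401) = -401/31240681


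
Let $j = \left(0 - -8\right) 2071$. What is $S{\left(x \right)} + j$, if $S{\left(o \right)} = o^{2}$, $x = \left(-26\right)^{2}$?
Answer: $473544$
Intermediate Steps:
$x = 676$
$j = 16568$ ($j = \left(0 + 8\right) 2071 = 8 \cdot 2071 = 16568$)
$S{\left(x \right)} + j = 676^{2} + 16568 = 456976 + 16568 = 473544$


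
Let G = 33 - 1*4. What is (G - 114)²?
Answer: 7225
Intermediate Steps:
G = 29 (G = 33 - 4 = 29)
(G - 114)² = (29 - 114)² = (-85)² = 7225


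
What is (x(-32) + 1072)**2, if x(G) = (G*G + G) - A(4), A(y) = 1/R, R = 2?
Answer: 17032129/4 ≈ 4.2580e+6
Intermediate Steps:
A(y) = 1/2
x(G) = -1/2 + G + G**2 (x(G) = (G*G + G) - 1*1/2 = (G**2 + G) - 1/2 = (G + G**2) - 1/2 = -1/2 + G + G**2)
(x(-32) + 1072)**2 = ((-1/2 - 32 + (-32)**2) + 1072)**2 = ((-1/2 - 32 + 1024) + 1072)**2 = (1983/2 + 1072)**2 = (4127/2)**2 = 17032129/4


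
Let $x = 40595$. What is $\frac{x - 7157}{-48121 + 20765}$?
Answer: $- \frac{16719}{13678} \approx -1.2223$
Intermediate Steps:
$\frac{x - 7157}{-48121 + 20765} = \frac{40595 - 7157}{-48121 + 20765} = \frac{33438}{-27356} = 33438 \left(- \frac{1}{27356}\right) = - \frac{16719}{13678}$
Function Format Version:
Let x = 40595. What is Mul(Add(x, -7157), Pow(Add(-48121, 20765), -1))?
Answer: Rational(-16719, 13678) ≈ -1.2223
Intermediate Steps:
Mul(Add(x, -7157), Pow(Add(-48121, 20765), -1)) = Mul(Add(40595, -7157), Pow(Add(-48121, 20765), -1)) = Mul(33438, Pow(-27356, -1)) = Mul(33438, Rational(-1, 27356)) = Rational(-16719, 13678)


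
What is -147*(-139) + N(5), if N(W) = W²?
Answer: 20458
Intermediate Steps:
-147*(-139) + N(5) = -147*(-139) + 5² = 20433 + 25 = 20458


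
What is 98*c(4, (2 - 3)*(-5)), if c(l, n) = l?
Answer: 392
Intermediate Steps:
98*c(4, (2 - 3)*(-5)) = 98*4 = 392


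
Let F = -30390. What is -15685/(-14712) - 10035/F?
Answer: 20810069/14903256 ≈ 1.3963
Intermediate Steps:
-15685/(-14712) - 10035/F = -15685/(-14712) - 10035/(-30390) = -15685*(-1/14712) - 10035*(-1/30390) = 15685/14712 + 669/2026 = 20810069/14903256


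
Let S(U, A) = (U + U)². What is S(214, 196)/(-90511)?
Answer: -183184/90511 ≈ -2.0239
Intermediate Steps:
S(U, A) = 4*U² (S(U, A) = (2*U)² = 4*U²)
S(214, 196)/(-90511) = (4*214²)/(-90511) = (4*45796)*(-1/90511) = 183184*(-1/90511) = -183184/90511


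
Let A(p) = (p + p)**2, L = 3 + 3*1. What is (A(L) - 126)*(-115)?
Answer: -2070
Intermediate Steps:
L = 6 (L = 3 + 3 = 6)
A(p) = 4*p**2 (A(p) = (2*p)**2 = 4*p**2)
(A(L) - 126)*(-115) = (4*6**2 - 126)*(-115) = (4*36 - 126)*(-115) = (144 - 126)*(-115) = 18*(-115) = -2070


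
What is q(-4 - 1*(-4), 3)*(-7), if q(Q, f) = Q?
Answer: 0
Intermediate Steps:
q(-4 - 1*(-4), 3)*(-7) = (-4 - 1*(-4))*(-7) = (-4 + 4)*(-7) = 0*(-7) = 0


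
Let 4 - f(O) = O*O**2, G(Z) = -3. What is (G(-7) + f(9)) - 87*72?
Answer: -6992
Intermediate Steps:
f(O) = 4 - O**3 (f(O) = 4 - O*O**2 = 4 - O**3)
(G(-7) + f(9)) - 87*72 = (-3 + (4 - 1*9**3)) - 87*72 = (-3 + (4 - 1*729)) - 6264 = (-3 + (4 - 729)) - 6264 = (-3 - 725) - 6264 = -728 - 6264 = -6992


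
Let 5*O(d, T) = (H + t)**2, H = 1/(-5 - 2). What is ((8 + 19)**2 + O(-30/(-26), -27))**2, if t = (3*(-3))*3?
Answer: 1843929481/2401 ≈ 7.6798e+5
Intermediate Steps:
t = -27 (t = -9*3 = -27)
H = -1/7 (H = 1/(-7) = -1/7 ≈ -0.14286)
O(d, T) = 7220/49 (O(d, T) = (-1/7 - 27)**2/5 = (-190/7)**2/5 = (1/5)*(36100/49) = 7220/49)
((8 + 19)**2 + O(-30/(-26), -27))**2 = ((8 + 19)**2 + 7220/49)**2 = (27**2 + 7220/49)**2 = (729 + 7220/49)**2 = (42941/49)**2 = 1843929481/2401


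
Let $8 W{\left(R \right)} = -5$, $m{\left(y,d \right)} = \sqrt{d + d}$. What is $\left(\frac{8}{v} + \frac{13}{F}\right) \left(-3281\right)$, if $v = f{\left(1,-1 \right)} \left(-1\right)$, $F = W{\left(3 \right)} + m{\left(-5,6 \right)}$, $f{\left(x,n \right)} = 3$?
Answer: $\frac{14383904}{2229} - \frac{5459584 \sqrt{3}}{743} \approx -6274.1$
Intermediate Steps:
$m{\left(y,d \right)} = \sqrt{2} \sqrt{d}$ ($m{\left(y,d \right)} = \sqrt{2 d} = \sqrt{2} \sqrt{d}$)
$W{\left(R \right)} = - \frac{5}{8}$ ($W{\left(R \right)} = \frac{1}{8} \left(-5\right) = - \frac{5}{8}$)
$F = - \frac{5}{8} + 2 \sqrt{3}$ ($F = - \frac{5}{8} + \sqrt{2} \sqrt{6} = - \frac{5}{8} + 2 \sqrt{3} \approx 2.8391$)
$v = -3$ ($v = 3 \left(-1\right) = -3$)
$\left(\frac{8}{v} + \frac{13}{F}\right) \left(-3281\right) = \left(\frac{8}{-3} + \frac{13}{- \frac{5}{8} + 2 \sqrt{3}}\right) \left(-3281\right) = \left(8 \left(- \frac{1}{3}\right) + \frac{13}{- \frac{5}{8} + 2 \sqrt{3}}\right) \left(-3281\right) = \left(- \frac{8}{3} + \frac{13}{- \frac{5}{8} + 2 \sqrt{3}}\right) \left(-3281\right) = \frac{26248}{3} - \frac{42653}{- \frac{5}{8} + 2 \sqrt{3}}$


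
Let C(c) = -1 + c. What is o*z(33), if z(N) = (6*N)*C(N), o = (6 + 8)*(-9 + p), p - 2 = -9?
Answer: -1419264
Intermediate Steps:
p = -7 (p = 2 - 9 = -7)
o = -224 (o = (6 + 8)*(-9 - 7) = 14*(-16) = -224)
z(N) = 6*N*(-1 + N) (z(N) = (6*N)*(-1 + N) = 6*N*(-1 + N))
o*z(33) = -1344*33*(-1 + 33) = -1344*33*32 = -224*6336 = -1419264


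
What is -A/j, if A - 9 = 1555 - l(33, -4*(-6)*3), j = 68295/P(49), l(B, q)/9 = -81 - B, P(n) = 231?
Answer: -39886/4553 ≈ -8.7604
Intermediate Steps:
l(B, q) = -729 - 9*B (l(B, q) = 9*(-81 - B) = -729 - 9*B)
j = 22765/77 (j = 68295/231 = 68295*(1/231) = 22765/77 ≈ 295.65)
A = 2590 (A = 9 + (1555 - (-729 - 9*33)) = 9 + (1555 - (-729 - 297)) = 9 + (1555 - 1*(-1026)) = 9 + (1555 + 1026) = 9 + 2581 = 2590)
-A/j = -2590/22765/77 = -2590*77/22765 = -1*39886/4553 = -39886/4553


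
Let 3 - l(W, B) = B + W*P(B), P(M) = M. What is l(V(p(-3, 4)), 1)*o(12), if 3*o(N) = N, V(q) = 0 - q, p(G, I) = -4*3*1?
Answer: -40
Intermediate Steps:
p(G, I) = -12 (p(G, I) = -12*1 = -12)
V(q) = -q
l(W, B) = 3 - B - B*W (l(W, B) = 3 - (B + W*B) = 3 - (B + B*W) = 3 + (-B - B*W) = 3 - B - B*W)
o(N) = N/3
l(V(p(-3, 4)), 1)*o(12) = (3 - 1*1 - 1*1*(-1*(-12)))*((⅓)*12) = (3 - 1 - 1*1*12)*4 = (3 - 1 - 12)*4 = -10*4 = -40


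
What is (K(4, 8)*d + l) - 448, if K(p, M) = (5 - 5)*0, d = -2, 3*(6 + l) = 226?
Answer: -1136/3 ≈ -378.67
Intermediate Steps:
l = 208/3 (l = -6 + (1/3)*226 = -6 + 226/3 = 208/3 ≈ 69.333)
K(p, M) = 0 (K(p, M) = 0*0 = 0)
(K(4, 8)*d + l) - 448 = (0*(-2) + 208/3) - 448 = (0 + 208/3) - 448 = 208/3 - 448 = -1136/3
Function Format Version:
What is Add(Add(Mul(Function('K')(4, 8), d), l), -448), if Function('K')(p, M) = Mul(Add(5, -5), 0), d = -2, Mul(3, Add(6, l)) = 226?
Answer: Rational(-1136, 3) ≈ -378.67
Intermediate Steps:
l = Rational(208, 3) (l = Add(-6, Mul(Rational(1, 3), 226)) = Add(-6, Rational(226, 3)) = Rational(208, 3) ≈ 69.333)
Function('K')(p, M) = 0 (Function('K')(p, M) = Mul(0, 0) = 0)
Add(Add(Mul(Function('K')(4, 8), d), l), -448) = Add(Add(Mul(0, -2), Rational(208, 3)), -448) = Add(Add(0, Rational(208, 3)), -448) = Add(Rational(208, 3), -448) = Rational(-1136, 3)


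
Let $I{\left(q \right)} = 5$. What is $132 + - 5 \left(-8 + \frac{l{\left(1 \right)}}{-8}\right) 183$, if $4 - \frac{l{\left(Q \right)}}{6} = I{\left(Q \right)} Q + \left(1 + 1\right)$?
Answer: $\frac{21573}{4} \approx 5393.3$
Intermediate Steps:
$l{\left(Q \right)} = 12 - 30 Q$ ($l{\left(Q \right)} = 24 - 6 \left(5 Q + \left(1 + 1\right)\right) = 24 - 6 \left(5 Q + 2\right) = 24 - 6 \left(2 + 5 Q\right) = 24 - \left(12 + 30 Q\right) = 12 - 30 Q$)
$132 + - 5 \left(-8 + \frac{l{\left(1 \right)}}{-8}\right) 183 = 132 + - 5 \left(-8 + \frac{12 - 30}{-8}\right) 183 = 132 + - 5 \left(-8 + \left(12 - 30\right) \left(- \frac{1}{8}\right)\right) 183 = 132 + - 5 \left(-8 - - \frac{9}{4}\right) 183 = 132 + - 5 \left(-8 + \frac{9}{4}\right) 183 = 132 + \left(-5\right) \left(- \frac{23}{4}\right) 183 = 132 + \frac{115}{4} \cdot 183 = 132 + \frac{21045}{4} = \frac{21573}{4}$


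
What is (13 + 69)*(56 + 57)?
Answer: 9266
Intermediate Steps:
(13 + 69)*(56 + 57) = 82*113 = 9266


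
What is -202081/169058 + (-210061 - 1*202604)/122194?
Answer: -23614351321/5164468313 ≈ -4.5725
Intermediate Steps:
-202081/169058 + (-210061 - 1*202604)/122194 = -202081*1/169058 + (-210061 - 202604)*(1/122194) = -202081/169058 - 412665*1/122194 = -202081/169058 - 412665/122194 = -23614351321/5164468313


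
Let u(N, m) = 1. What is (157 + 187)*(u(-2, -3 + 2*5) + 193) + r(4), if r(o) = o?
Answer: 66740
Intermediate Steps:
(157 + 187)*(u(-2, -3 + 2*5) + 193) + r(4) = (157 + 187)*(1 + 193) + 4 = 344*194 + 4 = 66736 + 4 = 66740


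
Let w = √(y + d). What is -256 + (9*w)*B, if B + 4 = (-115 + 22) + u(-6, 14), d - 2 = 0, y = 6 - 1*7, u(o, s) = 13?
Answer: -1012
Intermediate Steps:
y = -1 (y = 6 - 7 = -1)
d = 2 (d = 2 + 0 = 2)
w = 1 (w = √(-1 + 2) = √1 = 1)
B = -84 (B = -4 + ((-115 + 22) + 13) = -4 + (-93 + 13) = -4 - 80 = -84)
-256 + (9*w)*B = -256 + (9*1)*(-84) = -256 + 9*(-84) = -256 - 756 = -1012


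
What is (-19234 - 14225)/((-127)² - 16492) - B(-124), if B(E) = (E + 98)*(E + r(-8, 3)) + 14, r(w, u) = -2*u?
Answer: -399521/121 ≈ -3301.8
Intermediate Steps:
B(E) = 14 + (-6 + E)*(98 + E) (B(E) = (E + 98)*(E - 2*3) + 14 = (98 + E)*(E - 6) + 14 = (98 + E)*(-6 + E) + 14 = (-6 + E)*(98 + E) + 14 = 14 + (-6 + E)*(98 + E))
(-19234 - 14225)/((-127)² - 16492) - B(-124) = (-19234 - 14225)/((-127)² - 16492) - (-574 + (-124)² + 92*(-124)) = -33459/(16129 - 16492) - (-574 + 15376 - 11408) = -33459/(-363) - 1*3394 = -33459*(-1/363) - 3394 = 11153/121 - 3394 = -399521/121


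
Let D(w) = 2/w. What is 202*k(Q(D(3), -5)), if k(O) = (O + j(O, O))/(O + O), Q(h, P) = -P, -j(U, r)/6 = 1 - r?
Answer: 2929/5 ≈ 585.80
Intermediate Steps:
j(U, r) = -6 + 6*r (j(U, r) = -6*(1 - r) = -6 + 6*r)
k(O) = (-6 + 7*O)/(2*O) (k(O) = (O + (-6 + 6*O))/(O + O) = (-6 + 7*O)/((2*O)) = (-6 + 7*O)*(1/(2*O)) = (-6 + 7*O)/(2*O))
202*k(Q(D(3), -5)) = 202*(7/2 - 3/((-1*(-5)))) = 202*(7/2 - 3/5) = 202*(7/2 - 3*⅕) = 202*(7/2 - ⅗) = 202*(29/10) = 2929/5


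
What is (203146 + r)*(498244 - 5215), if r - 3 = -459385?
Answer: -126331778844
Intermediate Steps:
r = -459382 (r = 3 - 459385 = -459382)
(203146 + r)*(498244 - 5215) = (203146 - 459382)*(498244 - 5215) = -256236*493029 = -126331778844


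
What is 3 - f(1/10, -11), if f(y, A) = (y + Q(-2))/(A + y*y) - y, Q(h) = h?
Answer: 32169/10990 ≈ 2.9271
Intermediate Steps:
f(y, A) = -y + (-2 + y)/(A + y**2) (f(y, A) = (y - 2)/(A + y*y) - y = (-2 + y)/(A + y**2) - y = -y + (-2 + y)/(A + y**2))
3 - f(1/10, -11) = 3 - (-2 + 1/10 - (1/10)**3 - 1*(-11)/10)/(-11 + (1/10)**2) = 3 - (-2 + 1/10 - (1/10)**3 - 1*(-11)*1/10)/(-11 + (1/10)**2) = 3 - (-2 + 1/10 - 1*1/1000 + 11/10)/(-11 + 1/100) = 3 - (-2 + 1/10 - 1/1000 + 11/10)/(-1099/100) = 3 - (-100)*(-801)/(1099*1000) = 3 - 1*801/10990 = 3 - 801/10990 = 32169/10990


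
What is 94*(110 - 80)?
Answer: 2820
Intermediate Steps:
94*(110 - 80) = 94*30 = 2820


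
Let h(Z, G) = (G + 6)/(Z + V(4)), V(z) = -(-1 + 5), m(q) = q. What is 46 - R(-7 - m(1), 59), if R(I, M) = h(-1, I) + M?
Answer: -67/5 ≈ -13.400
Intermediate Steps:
V(z) = -4 (V(z) = -1*4 = -4)
h(Z, G) = (6 + G)/(-4 + Z) (h(Z, G) = (G + 6)/(Z - 4) = (6 + G)/(-4 + Z))
R(I, M) = -6/5 + M - I/5 (R(I, M) = (6 + I)/(-4 - 1) + M = (6 + I)/(-5) + M = -(6 + I)/5 + M = (-6/5 - I/5) + M = -6/5 + M - I/5)
46 - R(-7 - m(1), 59) = 46 - (-6/5 + 59 - (-7 - 1*1)/5) = 46 - (-6/5 + 59 - (-7 - 1)/5) = 46 - (-6/5 + 59 - ⅕*(-8)) = 46 - (-6/5 + 59 + 8/5) = 46 - 1*297/5 = 46 - 297/5 = -67/5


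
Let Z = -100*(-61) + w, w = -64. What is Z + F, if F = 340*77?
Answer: 32216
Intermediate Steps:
Z = 6036 (Z = -100*(-61) - 64 = 6100 - 64 = 6036)
F = 26180
Z + F = 6036 + 26180 = 32216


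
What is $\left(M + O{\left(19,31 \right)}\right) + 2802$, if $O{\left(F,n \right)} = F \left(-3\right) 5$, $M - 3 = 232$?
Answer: $2752$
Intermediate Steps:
$M = 235$ ($M = 3 + 232 = 235$)
$O{\left(F,n \right)} = - 15 F$ ($O{\left(F,n \right)} = - 3 F 5 = - 15 F$)
$\left(M + O{\left(19,31 \right)}\right) + 2802 = \left(235 - 285\right) + 2802 = -50 + 2802 = 2752$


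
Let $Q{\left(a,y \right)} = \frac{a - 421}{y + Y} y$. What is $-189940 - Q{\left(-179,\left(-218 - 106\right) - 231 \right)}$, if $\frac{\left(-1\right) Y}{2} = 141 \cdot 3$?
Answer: $- \frac{88590980}{467} \approx -1.897 \cdot 10^{5}$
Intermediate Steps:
$Y = -846$ ($Y = - 2 \cdot 141 \cdot 3 = \left(-2\right) 423 = -846$)
$Q{\left(a,y \right)} = \frac{y \left(-421 + a\right)}{-846 + y}$ ($Q{\left(a,y \right)} = \frac{a - 421}{y - 846} y = \frac{-421 + a}{-846 + y} y = \frac{y \left(-421 + a\right)}{-846 + y}$)
$-189940 - Q{\left(-179,\left(-218 - 106\right) - 231 \right)} = -189940 - \frac{\left(\left(-218 - 106\right) - 231\right) \left(-421 - 179\right)}{-846 - 555} = -189940 - \left(-324 - 231\right) \frac{1}{-846 - 555} \left(-600\right) = -189940 - \left(-555\right) \frac{1}{-846 - 555} \left(-600\right) = -189940 - \left(-555\right) \frac{1}{-1401} \left(-600\right) = -189940 - \left(-555\right) \left(- \frac{1}{1401}\right) \left(-600\right) = -189940 - - \frac{111000}{467} = -189940 + \frac{111000}{467} = - \frac{88590980}{467}$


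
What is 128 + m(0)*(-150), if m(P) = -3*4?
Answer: 1928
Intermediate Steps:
m(P) = -12
128 + m(0)*(-150) = 128 - 12*(-150) = 128 + 1800 = 1928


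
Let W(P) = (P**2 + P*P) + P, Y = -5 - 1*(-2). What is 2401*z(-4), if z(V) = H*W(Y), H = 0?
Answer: 0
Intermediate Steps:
Y = -3 (Y = -5 + 2 = -3)
W(P) = P + 2*P**2 (W(P) = (P**2 + P**2) + P = 2*P**2 + P = P + 2*P**2)
z(V) = 0 (z(V) = 0*(-3*(1 + 2*(-3))) = 0*(-3*(1 - 6)) = 0*(-3*(-5)) = 0*15 = 0)
2401*z(-4) = 2401*0 = 0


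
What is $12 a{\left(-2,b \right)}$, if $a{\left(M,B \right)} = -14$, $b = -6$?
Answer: $-168$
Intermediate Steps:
$12 a{\left(-2,b \right)} = 12 \left(-14\right) = -168$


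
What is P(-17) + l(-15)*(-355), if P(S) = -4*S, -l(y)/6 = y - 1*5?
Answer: -42532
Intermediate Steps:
l(y) = 30 - 6*y (l(y) = -6*(y - 1*5) = -6*(y - 5) = -6*(-5 + y) = 30 - 6*y)
P(-17) + l(-15)*(-355) = -4*(-17) + (30 - 6*(-15))*(-355) = 68 + (30 + 90)*(-355) = 68 + 120*(-355) = 68 - 42600 = -42532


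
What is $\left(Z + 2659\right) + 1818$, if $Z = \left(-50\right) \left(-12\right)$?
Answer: $5077$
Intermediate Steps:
$Z = 600$
$\left(Z + 2659\right) + 1818 = \left(600 + 2659\right) + 1818 = 3259 + 1818 = 5077$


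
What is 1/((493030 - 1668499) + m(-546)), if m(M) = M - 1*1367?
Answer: -1/1177382 ≈ -8.4934e-7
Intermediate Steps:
m(M) = -1367 + M (m(M) = M - 1367 = -1367 + M)
1/((493030 - 1668499) + m(-546)) = 1/((493030 - 1668499) + (-1367 - 546)) = 1/(-1175469 - 1913) = 1/(-1177382) = -1/1177382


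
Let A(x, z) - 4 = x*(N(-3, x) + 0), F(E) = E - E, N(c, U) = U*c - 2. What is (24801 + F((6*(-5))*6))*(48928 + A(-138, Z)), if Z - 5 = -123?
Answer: -196523124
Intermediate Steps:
N(c, U) = -2 + U*c
Z = -118 (Z = 5 - 123 = -118)
F(E) = 0
A(x, z) = 4 + x*(-2 - 3*x) (A(x, z) = 4 + x*((-2 + x*(-3)) + 0) = 4 + x*((-2 - 3*x) + 0) = 4 + x*(-2 - 3*x))
(24801 + F((6*(-5))*6))*(48928 + A(-138, Z)) = (24801 + 0)*(48928 + (4 - 1*(-138)*(2 + 3*(-138)))) = 24801*(48928 + (4 - 1*(-138)*(2 - 414))) = 24801*(48928 + (4 - 1*(-138)*(-412))) = 24801*(48928 + (4 - 56856)) = 24801*(48928 - 56852) = 24801*(-7924) = -196523124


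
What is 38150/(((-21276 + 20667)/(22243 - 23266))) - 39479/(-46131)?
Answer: 85733301841/1337799 ≈ 64085.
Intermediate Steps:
38150/(((-21276 + 20667)/(22243 - 23266))) - 39479/(-46131) = 38150/((-609/(-1023))) - 39479*(-1/46131) = 38150/((-609*(-1/1023))) + 39479/46131 = 38150/(203/341) + 39479/46131 = 38150*(341/203) + 39479/46131 = 1858450/29 + 39479/46131 = 85733301841/1337799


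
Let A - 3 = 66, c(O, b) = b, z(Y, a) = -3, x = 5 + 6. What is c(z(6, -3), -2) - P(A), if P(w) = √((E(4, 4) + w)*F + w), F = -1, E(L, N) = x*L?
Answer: -2 - 2*I*√11 ≈ -2.0 - 6.6332*I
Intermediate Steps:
x = 11
E(L, N) = 11*L
A = 69 (A = 3 + 66 = 69)
P(w) = 2*I*√11 (P(w) = √((11*4 + w)*(-1) + w) = √((44 + w)*(-1) + w) = √((-44 - w) + w) = √(-44) = 2*I*√11)
c(z(6, -3), -2) - P(A) = -2 - 2*I*√11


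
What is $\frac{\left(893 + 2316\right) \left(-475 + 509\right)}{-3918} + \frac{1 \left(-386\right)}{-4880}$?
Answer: $- \frac{132731233}{4779960} \approx -27.768$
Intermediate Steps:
$\frac{\left(893 + 2316\right) \left(-475 + 509\right)}{-3918} + \frac{1 \left(-386\right)}{-4880} = 3209 \cdot 34 \left(- \frac{1}{3918}\right) - - \frac{193}{2440} = 109106 \left(- \frac{1}{3918}\right) + \frac{193}{2440} = - \frac{54553}{1959} + \frac{193}{2440} = - \frac{132731233}{4779960}$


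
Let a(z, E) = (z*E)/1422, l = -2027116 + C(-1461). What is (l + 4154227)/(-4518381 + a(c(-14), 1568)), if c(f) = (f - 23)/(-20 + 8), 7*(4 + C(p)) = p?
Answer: -31756718304/67463895947 ≈ -0.47072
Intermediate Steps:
C(p) = -4 + p/7
c(f) = 23/12 - f/12 (c(f) = (-23 + f)/(-12) = (-23 + f)*(-1/12) = 23/12 - f/12)
l = -14191301/7 (l = -2027116 + (-4 + (⅐)*(-1461)) = -2027116 + (-4 - 1461/7) = -2027116 - 1489/7 = -14191301/7 ≈ -2.0273e+6)
a(z, E) = E*z/1422 (a(z, E) = (E*z)*(1/1422) = E*z/1422)
(l + 4154227)/(-4518381 + a(c(-14), 1568)) = (-14191301/7 + 4154227)/(-4518381 + (1/1422)*1568*(23/12 - 1/12*(-14))) = 14888288/(7*(-4518381 + (1/1422)*1568*(23/12 + 7/6))) = 14888288/(7*(-4518381 + (1/1422)*1568*(37/12))) = 14888288/(7*(-4518381 + 7252/2133)) = 14888288/(7*(-9637699421/2133)) = (14888288/7)*(-2133/9637699421) = -31756718304/67463895947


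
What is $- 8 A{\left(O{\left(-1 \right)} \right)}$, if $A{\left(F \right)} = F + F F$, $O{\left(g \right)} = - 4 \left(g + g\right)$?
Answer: $-576$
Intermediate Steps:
$O{\left(g \right)} = - 8 g$ ($O{\left(g \right)} = - 4 \cdot 2 g = - 8 g$)
$A{\left(F \right)} = F + F^{2}$
$- 8 A{\left(O{\left(-1 \right)} \right)} = - 8 \left(-8\right) \left(-1\right) \left(1 - -8\right) = - 8 \cdot 8 \left(1 + 8\right) = - 8 \cdot 8 \cdot 9 = \left(-8\right) 72 = -576$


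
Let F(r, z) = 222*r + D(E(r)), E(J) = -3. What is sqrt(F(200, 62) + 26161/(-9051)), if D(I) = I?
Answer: sqrt(3636792139386)/9051 ≈ 210.70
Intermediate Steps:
F(r, z) = -3 + 222*r (F(r, z) = 222*r - 3 = -3 + 222*r)
sqrt(F(200, 62) + 26161/(-9051)) = sqrt((-3 + 222*200) + 26161/(-9051)) = sqrt((-3 + 44400) + 26161*(-1/9051)) = sqrt(44397 - 26161/9051) = sqrt(401811086/9051) = sqrt(3636792139386)/9051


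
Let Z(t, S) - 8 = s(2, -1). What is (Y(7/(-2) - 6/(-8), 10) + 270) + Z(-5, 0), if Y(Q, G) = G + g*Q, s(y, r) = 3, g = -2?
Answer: 593/2 ≈ 296.50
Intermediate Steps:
Z(t, S) = 11 (Z(t, S) = 8 + 3 = 11)
Y(Q, G) = G - 2*Q
(Y(7/(-2) - 6/(-8), 10) + 270) + Z(-5, 0) = ((10 - 2*(7/(-2) - 6/(-8))) + 270) + 11 = ((10 - 2*(7*(-½) - 6*(-⅛))) + 270) + 11 = ((10 - 2*(-7/2 + ¾)) + 270) + 11 = ((10 - 2*(-11/4)) + 270) + 11 = ((10 + 11/2) + 270) + 11 = (31/2 + 270) + 11 = 571/2 + 11 = 593/2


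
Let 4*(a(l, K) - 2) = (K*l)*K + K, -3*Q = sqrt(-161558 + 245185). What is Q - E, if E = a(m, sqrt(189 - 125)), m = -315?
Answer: 5036 - sqrt(83627)/3 ≈ 4939.6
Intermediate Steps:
Q = -sqrt(83627)/3 (Q = -sqrt(-161558 + 245185)/3 = -sqrt(83627)/3 ≈ -96.394)
a(l, K) = 2 + K/4 + l*K**2/4 (a(l, K) = 2 + ((K*l)*K + K)/4 = 2 + (l*K**2 + K)/4 = 2 + (K + l*K**2)/4 = 2 + (K/4 + l*K**2/4) = 2 + K/4 + l*K**2/4)
E = -5036 (E = 2 + sqrt(189 - 125)/4 + (1/4)*(-315)*(sqrt(189 - 125))**2 = 2 + sqrt(64)/4 + (1/4)*(-315)*(sqrt(64))**2 = 2 + (1/4)*8 + (1/4)*(-315)*8**2 = 2 + 2 + (1/4)*(-315)*64 = 2 + 2 - 5040 = -5036)
Q - E = -sqrt(83627)/3 - 1*(-5036) = -sqrt(83627)/3 + 5036 = 5036 - sqrt(83627)/3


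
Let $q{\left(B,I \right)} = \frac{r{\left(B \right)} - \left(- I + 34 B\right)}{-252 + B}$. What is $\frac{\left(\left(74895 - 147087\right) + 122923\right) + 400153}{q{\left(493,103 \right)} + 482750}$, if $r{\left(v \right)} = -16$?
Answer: $\frac{108663044}{116326075} \approx 0.93412$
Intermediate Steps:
$q{\left(B,I \right)} = \frac{-16 + I - 34 B}{-252 + B}$ ($q{\left(B,I \right)} = \frac{-16 - \left(- I + 34 B\right)}{-252 + B} = \frac{-16 + I - 34 B}{-252 + B}$)
$\frac{\left(\left(74895 - 147087\right) + 122923\right) + 400153}{q{\left(493,103 \right)} + 482750} = \frac{\left(\left(74895 - 147087\right) + 122923\right) + 400153}{\frac{-16 + 103 - 16762}{-252 + 493} + 482750} = \frac{\left(-72192 + 122923\right) + 400153}{\frac{-16 + 103 - 16762}{241} + 482750} = \frac{50731 + 400153}{\frac{1}{241} \left(-16675\right) + 482750} = \frac{450884}{- \frac{16675}{241} + 482750} = \frac{450884}{\frac{116326075}{241}} = 450884 \cdot \frac{241}{116326075} = \frac{108663044}{116326075}$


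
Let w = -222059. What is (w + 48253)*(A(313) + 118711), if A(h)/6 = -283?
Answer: -20337561478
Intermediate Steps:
A(h) = -1698 (A(h) = 6*(-283) = -1698)
(w + 48253)*(A(313) + 118711) = (-222059 + 48253)*(-1698 + 118711) = -173806*117013 = -20337561478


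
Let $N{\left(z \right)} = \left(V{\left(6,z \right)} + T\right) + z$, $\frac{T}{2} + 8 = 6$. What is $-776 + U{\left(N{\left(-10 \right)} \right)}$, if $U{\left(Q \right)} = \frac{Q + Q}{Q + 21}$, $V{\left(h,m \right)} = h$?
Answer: $- \frac{10104}{13} \approx -777.23$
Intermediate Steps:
$T = -4$ ($T = -16 + 2 \cdot 6 = -16 + 12 = -4$)
$N{\left(z \right)} = 2 + z$ ($N{\left(z \right)} = \left(6 - 4\right) + z = 2 + z$)
$U{\left(Q \right)} = \frac{2 Q}{21 + Q}$
$-776 + U{\left(N{\left(-10 \right)} \right)} = -776 + \frac{2 \left(2 - 10\right)}{21 + \left(2 - 10\right)} = -776 + 2 \left(-8\right) \frac{1}{21 - 8} = -776 + 2 \left(-8\right) \frac{1}{13} = -776 - \frac{16}{13} = - \frac{10104}{13}$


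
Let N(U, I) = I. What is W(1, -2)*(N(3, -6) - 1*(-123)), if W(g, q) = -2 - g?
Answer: -351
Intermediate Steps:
W(1, -2)*(N(3, -6) - 1*(-123)) = (-2 - 1*1)*(-6 - 1*(-123)) = (-2 - 1)*(-6 + 123) = -3*117 = -351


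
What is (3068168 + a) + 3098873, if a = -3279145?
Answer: 2887896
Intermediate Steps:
(3068168 + a) + 3098873 = (3068168 - 3279145) + 3098873 = -210977 + 3098873 = 2887896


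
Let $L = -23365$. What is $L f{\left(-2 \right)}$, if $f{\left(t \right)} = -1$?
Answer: $23365$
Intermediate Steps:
$L f{\left(-2 \right)} = \left(-23365\right) \left(-1\right) = 23365$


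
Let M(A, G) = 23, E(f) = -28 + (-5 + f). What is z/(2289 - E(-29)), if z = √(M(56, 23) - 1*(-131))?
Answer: √154/2351 ≈ 0.0052785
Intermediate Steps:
E(f) = -33 + f
z = √154 (z = √(23 - 1*(-131)) = √(23 + 131) = √154 ≈ 12.410)
z/(2289 - E(-29)) = √154/(2289 - (-33 - 29)) = √154/(2289 - 1*(-62)) = √154/(2289 + 62) = √154/2351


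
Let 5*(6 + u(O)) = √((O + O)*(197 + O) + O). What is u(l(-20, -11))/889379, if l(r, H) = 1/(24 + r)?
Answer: -6/889379 + √1582/17787580 ≈ -4.5102e-6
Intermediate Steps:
u(O) = -6 + √(O + 2*O*(197 + O))/5 (u(O) = -6 + √((O + O)*(197 + O) + O)/5 = -6 + √((2*O)*(197 + O) + O)/5 = -6 + √(2*O*(197 + O) + O)/5 = -6 + √(O + 2*O*(197 + O))/5)
u(l(-20, -11))/889379 = (-6 + √((395 + 2/(24 - 20))/(24 - 20))/5)/889379 = (-6 + √((395 + 2/4)/4)/5)*(1/889379) = (-6 + √((395 + 2*(¼))/4)/5)*(1/889379) = (-6 + √((395 + ½)/4)/5)*(1/889379) = (-6 + √((¼)*(791/2))/5)*(1/889379) = (-6 + √(791/8)/5)*(1/889379) = (-6 + (√1582/4)/5)*(1/889379) = (-6 + √1582/20)*(1/889379) = -6/889379 + √1582/17787580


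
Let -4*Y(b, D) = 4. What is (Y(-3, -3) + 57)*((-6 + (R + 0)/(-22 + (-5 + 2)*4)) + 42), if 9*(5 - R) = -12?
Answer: 102284/51 ≈ 2005.6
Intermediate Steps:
R = 19/3 (R = 5 - ⅑*(-12) = 5 + 4/3 = 19/3 ≈ 6.3333)
Y(b, D) = -1 (Y(b, D) = -¼*4 = -1)
(Y(-3, -3) + 57)*((-6 + (R + 0)/(-22 + (-5 + 2)*4)) + 42) = (-1 + 57)*((-6 + (19/3 + 0)/(-22 + (-5 + 2)*4)) + 42) = 56*((-6 + 19/(3*(-22 - 3*4))) + 42) = 56*((-6 + 19/(3*(-22 - 12))) + 42) = 56*((-6 + (19/3)/(-34)) + 42) = 56*((-6 + (19/3)*(-1/34)) + 42) = 56*((-6 - 19/102) + 42) = 56*(-631/102 + 42) = 56*(3653/102) = 102284/51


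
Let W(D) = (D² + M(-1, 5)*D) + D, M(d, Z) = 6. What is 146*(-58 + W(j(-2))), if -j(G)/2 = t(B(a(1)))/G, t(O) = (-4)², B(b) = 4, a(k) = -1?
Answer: 45260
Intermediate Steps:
t(O) = 16
j(G) = -32/G
W(D) = D² + 7*D (W(D) = (D² + 6*D) + D = D² + 7*D)
146*(-58 + W(j(-2))) = 146*(-58 + (-32/(-2))*(7 - 32/(-2))) = 146*(-58 + (-32*(-½))*(7 - 32*(-½))) = 146*(-58 + 16*(7 + 16)) = 146*(-58 + 16*23) = 146*(-58 + 368) = 146*310 = 45260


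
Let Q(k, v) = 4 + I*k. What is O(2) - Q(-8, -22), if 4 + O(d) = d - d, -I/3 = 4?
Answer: -104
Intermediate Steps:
I = -12 (I = -3*4 = -12)
O(d) = -4 (O(d) = -4 + (d - d) = -4 + 0 = -4)
Q(k, v) = 4 - 12*k
O(2) - Q(-8, -22) = -4 - (4 - 12*(-8)) = -4 - (4 + 96) = -4 - 1*100 = -4 - 100 = -104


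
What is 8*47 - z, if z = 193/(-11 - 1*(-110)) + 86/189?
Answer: 776705/2079 ≈ 373.60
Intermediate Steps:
z = 4999/2079 (z = 193/(-11 + 110) + 86*(1/189) = 193/99 + 86/189 = 4999/2079 ≈ 2.4045)
8*47 - z = 8*47 - 1*4999/2079 = 376 - 4999/2079 = 776705/2079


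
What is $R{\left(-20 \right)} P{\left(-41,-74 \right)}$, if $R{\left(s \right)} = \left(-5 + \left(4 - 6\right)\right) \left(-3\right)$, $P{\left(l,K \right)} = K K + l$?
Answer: $114135$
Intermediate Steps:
$P{\left(l,K \right)} = l + K^{2}$ ($P{\left(l,K \right)} = K^{2} + l = l + K^{2}$)
$R{\left(s \right)} = 21$ ($R{\left(s \right)} = \left(-5 + \left(4 - 6\right)\right) \left(-3\right) = \left(-5 - 2\right) \left(-3\right) = \left(-7\right) \left(-3\right) = 21$)
$R{\left(-20 \right)} P{\left(-41,-74 \right)} = 21 \left(-41 + \left(-74\right)^{2}\right) = 21 \left(-41 + 5476\right) = 21 \cdot 5435 = 114135$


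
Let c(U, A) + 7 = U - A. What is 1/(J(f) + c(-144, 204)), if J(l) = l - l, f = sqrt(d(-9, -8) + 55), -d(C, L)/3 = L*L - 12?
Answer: -1/355 ≈ -0.0028169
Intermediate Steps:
c(U, A) = -7 + U - A (c(U, A) = -7 + (U - A) = -7 + U - A)
d(C, L) = 36 - 3*L**2 (d(C, L) = -3*(L*L - 12) = -3*(L**2 - 12) = -3*(-12 + L**2) = 36 - 3*L**2)
f = I*sqrt(101) (f = sqrt((36 - 3*(-8)**2) + 55) = sqrt((36 - 3*64) + 55) = sqrt((36 - 192) + 55) = sqrt(-156 + 55) = sqrt(-101) = I*sqrt(101) ≈ 10.05*I)
J(l) = 0
1/(J(f) + c(-144, 204)) = 1/(0 + (-7 - 144 - 1*204)) = 1/(0 + (-7 - 144 - 204)) = 1/(0 - 355) = 1/(-355) = -1/355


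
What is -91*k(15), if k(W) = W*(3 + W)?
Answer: -24570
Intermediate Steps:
-91*k(15) = -1365*(3 + 15) = -1365*18 = -91*270 = -24570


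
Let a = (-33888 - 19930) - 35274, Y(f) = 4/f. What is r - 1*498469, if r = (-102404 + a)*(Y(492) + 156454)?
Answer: -1228393423605/41 ≈ -2.9961e+10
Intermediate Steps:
a = -89092 (a = -53818 - 35274 = -89092)
r = -1228372986376/41 (r = (-102404 - 89092)*(4/492 + 156454) = -191496*(4*(1/492) + 156454) = -191496*(1/123 + 156454) = -191496*19243843/123 = -1228372986376/41 ≈ -2.9960e+10)
r - 1*498469 = -1228372986376/41 - 1*498469 = -1228372986376/41 - 498469 = -1228393423605/41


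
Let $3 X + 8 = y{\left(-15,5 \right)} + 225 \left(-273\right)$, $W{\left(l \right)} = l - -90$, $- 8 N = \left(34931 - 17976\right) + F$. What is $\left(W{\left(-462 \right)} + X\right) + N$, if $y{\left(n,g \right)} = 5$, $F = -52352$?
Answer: $- \frac{131387}{8} \approx -16423.0$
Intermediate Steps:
$N = \frac{35397}{8}$ ($N = - \frac{\left(34931 - 17976\right) - 52352}{8} = - \frac{16955 - 52352}{8} = \left(- \frac{1}{8}\right) \left(-35397\right) = \frac{35397}{8} \approx 4424.6$)
$W{\left(l \right)} = 90 + l$ ($W{\left(l \right)} = l + 90 = 90 + l$)
$X = -20476$ ($X = - \frac{8}{3} + \frac{5 + 225 \left(-273\right)}{3} = - \frac{8}{3} + \frac{5 - 61425}{3} = - \frac{8}{3} + \frac{1}{3} \left(-61420\right) = - \frac{8}{3} - \frac{61420}{3} = -20476$)
$\left(W{\left(-462 \right)} + X\right) + N = \left(\left(90 - 462\right) - 20476\right) + \frac{35397}{8} = \left(-372 - 20476\right) + \frac{35397}{8} = -20848 + \frac{35397}{8} = - \frac{131387}{8}$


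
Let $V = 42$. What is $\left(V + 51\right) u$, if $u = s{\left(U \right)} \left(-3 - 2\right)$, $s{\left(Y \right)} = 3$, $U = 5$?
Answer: $-1395$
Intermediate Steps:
$u = -15$ ($u = 3 \left(-3 - 2\right) = 3 \left(-5\right) = -15$)
$\left(V + 51\right) u = \left(42 + 51\right) \left(-15\right) = 93 \left(-15\right) = -1395$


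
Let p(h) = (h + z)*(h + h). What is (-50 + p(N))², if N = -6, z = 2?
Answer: 4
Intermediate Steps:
p(h) = 2*h*(2 + h) (p(h) = (h + 2)*(h + h) = (2 + h)*(2*h) = 2*h*(2 + h))
(-50 + p(N))² = (-50 + 2*(-6)*(2 - 6))² = (-50 + 2*(-6)*(-4))² = (-50 + 48)² = (-2)² = 4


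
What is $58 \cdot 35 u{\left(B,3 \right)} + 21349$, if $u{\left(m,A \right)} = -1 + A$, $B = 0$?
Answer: $25409$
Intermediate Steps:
$58 \cdot 35 u{\left(B,3 \right)} + 21349 = 58 \cdot 35 \left(-1 + 3\right) + 21349 = 2030 \cdot 2 + 21349 = 4060 + 21349 = 25409$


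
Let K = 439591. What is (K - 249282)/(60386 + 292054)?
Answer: 190309/352440 ≈ 0.53998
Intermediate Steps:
(K - 249282)/(60386 + 292054) = (439591 - 249282)/(60386 + 292054) = 190309/352440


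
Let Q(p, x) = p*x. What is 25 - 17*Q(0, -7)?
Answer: 25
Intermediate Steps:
25 - 17*Q(0, -7) = 25 - 0*(-7) = 25 - 17*0 = 25 + 0 = 25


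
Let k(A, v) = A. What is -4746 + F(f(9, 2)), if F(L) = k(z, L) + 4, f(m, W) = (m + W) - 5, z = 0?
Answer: -4742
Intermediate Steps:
f(m, W) = -5 + W + m (f(m, W) = (W + m) - 5 = -5 + W + m)
F(L) = 4 (F(L) = 0 + 4 = 4)
-4746 + F(f(9, 2)) = -4746 + 4 = -4742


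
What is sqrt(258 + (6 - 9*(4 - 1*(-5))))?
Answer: sqrt(183) ≈ 13.528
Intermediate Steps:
sqrt(258 + (6 - 9*(4 - 1*(-5)))) = sqrt(258 + (6 - 9*(4 + 5))) = sqrt(258 + (6 - 9*9)) = sqrt(258 + (6 - 81)) = sqrt(258 - 75) = sqrt(183)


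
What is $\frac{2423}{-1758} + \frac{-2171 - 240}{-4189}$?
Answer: $- \frac{5911409}{7364262} \approx -0.80272$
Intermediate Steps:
$\frac{2423}{-1758} + \frac{-2171 - 240}{-4189} = 2423 \left(- \frac{1}{1758}\right) + \left(-2171 - 240\right) \left(- \frac{1}{4189}\right) = - \frac{2423}{1758} - - \frac{2411}{4189} = - \frac{2423}{1758} + \frac{2411}{4189} = - \frac{5911409}{7364262}$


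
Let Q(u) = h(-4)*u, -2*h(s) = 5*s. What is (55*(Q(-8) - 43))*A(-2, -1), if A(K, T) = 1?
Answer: -6765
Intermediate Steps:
h(s) = -5*s/2
Q(u) = 10*u (Q(u) = (-5/2*(-4))*u = 10*u)
(55*(Q(-8) - 43))*A(-2, -1) = (55*(10*(-8) - 43))*1 = (55*(-80 - 43))*1 = (55*(-123))*1 = -6765*1 = -6765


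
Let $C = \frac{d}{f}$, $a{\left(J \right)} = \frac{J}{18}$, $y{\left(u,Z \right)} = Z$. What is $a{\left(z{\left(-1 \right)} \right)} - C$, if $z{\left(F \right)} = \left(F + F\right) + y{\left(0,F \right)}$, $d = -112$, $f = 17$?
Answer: $\frac{655}{102} \approx 6.4216$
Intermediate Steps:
$z{\left(F \right)} = 3 F$ ($z{\left(F \right)} = \left(F + F\right) + F = 2 F + F = 3 F$)
$a{\left(J \right)} = \frac{J}{18}$ ($a{\left(J \right)} = J \frac{1}{18} = \frac{J}{18}$)
$C = - \frac{112}{17} \approx -6.5882$
$a{\left(z{\left(-1 \right)} \right)} - C = \frac{3 \left(-1\right)}{18} - - \frac{112}{17} = \frac{1}{18} \left(-3\right) + \frac{112}{17} = - \frac{1}{6} + \frac{112}{17} = \frac{655}{102}$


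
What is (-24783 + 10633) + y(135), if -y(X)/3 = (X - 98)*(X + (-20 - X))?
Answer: -11930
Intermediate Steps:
y(X) = -5880 + 60*X (y(X) = -3*(X - 98)*(X + (-20 - X)) = -3*(-98 + X)*(-20) = -3*(1960 - 20*X) = -5880 + 60*X)
(-24783 + 10633) + y(135) = (-24783 + 10633) + (-5880 + 60*135) = -14150 + (-5880 + 8100) = -14150 + 2220 = -11930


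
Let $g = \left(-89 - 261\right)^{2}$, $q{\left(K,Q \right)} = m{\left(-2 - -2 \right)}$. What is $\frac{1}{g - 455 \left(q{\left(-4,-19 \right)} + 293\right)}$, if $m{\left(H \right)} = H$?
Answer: $- \frac{1}{10815} \approx -9.2464 \cdot 10^{-5}$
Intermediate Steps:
$q{\left(K,Q \right)} = 0$ ($q{\left(K,Q \right)} = -2 - -2 = -2 + 2 = 0$)
$g = 122500$ ($g = \left(-350\right)^{2} = 122500$)
$\frac{1}{g - 455 \left(q{\left(-4,-19 \right)} + 293\right)} = \frac{1}{122500 - 455 \left(0 + 293\right)} = \frac{1}{122500 - 133315} = \frac{1}{-10815} = - \frac{1}{10815}$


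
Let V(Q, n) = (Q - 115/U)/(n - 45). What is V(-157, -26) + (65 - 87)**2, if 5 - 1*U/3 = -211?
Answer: 22369723/46008 ≈ 486.21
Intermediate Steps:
U = 648 (U = 15 - 3*(-211) = 15 + 633 = 648)
V(Q, n) = (-115/648 + Q)/(-45 + n) (V(Q, n) = (Q - 115/648)/(n - 45) = (Q - 115*1/648)/(-45 + n) = (Q - 115/648)/(-45 + n) = (-115/648 + Q)/(-45 + n))
V(-157, -26) + (65 - 87)**2 = (-115/648 - 157)/(-45 - 26) + (65 - 87)**2 = -101851/648/(-71) + (-22)**2 = -1/71*(-101851/648) + 484 = 101851/46008 + 484 = 22369723/46008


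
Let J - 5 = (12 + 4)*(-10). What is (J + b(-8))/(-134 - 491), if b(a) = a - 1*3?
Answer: 166/625 ≈ 0.26560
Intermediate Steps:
b(a) = -3 + a (b(a) = a - 3 = -3 + a)
J = -155 (J = 5 + (12 + 4)*(-10) = 5 + 16*(-10) = 5 - 160 = -155)
(J + b(-8))/(-134 - 491) = (-155 + (-3 - 8))/(-134 - 491) = (-155 - 11)/(-625) = -166*(-1/625) = 166/625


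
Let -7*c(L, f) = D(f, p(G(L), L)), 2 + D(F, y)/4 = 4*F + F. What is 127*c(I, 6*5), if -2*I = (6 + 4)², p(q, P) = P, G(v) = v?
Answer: -75184/7 ≈ -10741.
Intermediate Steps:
I = -50 (I = -(6 + 4)²/2 = -½*10² = -½*100 = -50)
D(F, y) = -8 + 20*F (D(F, y) = -8 + 4*(4*F + F) = -8 + 4*(5*F) = -8 + 20*F)
c(L, f) = 8/7 - 20*f/7 (c(L, f) = -(-8 + 20*f)/7 = 8/7 - 20*f/7)
127*c(I, 6*5) = 127*(8/7 - 120*5/7) = 127*(8/7 - 20/7*30) = 127*(8/7 - 600/7) = 127*(-592/7) = -75184/7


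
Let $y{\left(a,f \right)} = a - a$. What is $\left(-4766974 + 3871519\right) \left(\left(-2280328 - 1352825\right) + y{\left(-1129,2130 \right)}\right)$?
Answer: $3253325019615$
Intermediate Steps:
$y{\left(a,f \right)} = 0$
$\left(-4766974 + 3871519\right) \left(\left(-2280328 - 1352825\right) + y{\left(-1129,2130 \right)}\right) = \left(-4766974 + 3871519\right) \left(\left(-2280328 - 1352825\right) + 0\right) = - 895455 \left(\left(-2280328 - 1352825\right) + 0\right) = - 895455 \left(-3633153 + 0\right) = \left(-895455\right) \left(-3633153\right) = 3253325019615$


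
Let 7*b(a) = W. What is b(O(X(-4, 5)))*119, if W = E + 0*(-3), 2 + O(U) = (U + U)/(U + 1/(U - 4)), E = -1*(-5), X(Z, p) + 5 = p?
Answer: 85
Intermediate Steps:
X(Z, p) = -5 + p
E = 5
O(U) = -2 + 2*U/(U + 1/(-4 + U)) (O(U) = -2 + (U + U)/(U + 1/(U - 4)) = -2 + (2*U)/(U + 1/(-4 + U)) = -2 + 2*U/(U + 1/(-4 + U)))
W = 5 (W = 5 + 0*(-3) = 5 + 0 = 5)
b(a) = 5/7 (b(a) = (⅐)*5 = 5/7)
b(O(X(-4, 5)))*119 = (5/7)*119 = 85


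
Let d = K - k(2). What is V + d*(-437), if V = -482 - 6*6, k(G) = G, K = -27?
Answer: 12155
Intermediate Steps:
d = -29 (d = -27 - 1*2 = -27 - 2 = -29)
V = -518 (V = -482 - 1*36 = -482 - 36 = -518)
V + d*(-437) = -518 - 29*(-437) = -518 + 12673 = 12155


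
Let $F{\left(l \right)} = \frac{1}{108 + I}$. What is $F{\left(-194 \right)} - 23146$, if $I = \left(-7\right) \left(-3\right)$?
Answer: $- \frac{2985833}{129} \approx -23146.0$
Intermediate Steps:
$I = 21$
$F{\left(l \right)} = \frac{1}{129}$ ($F{\left(l \right)} = \frac{1}{108 + 21} = \frac{1}{129}$)
$F{\left(-194 \right)} - 23146 = \frac{1}{129} - 23146 = - \frac{2985833}{129}$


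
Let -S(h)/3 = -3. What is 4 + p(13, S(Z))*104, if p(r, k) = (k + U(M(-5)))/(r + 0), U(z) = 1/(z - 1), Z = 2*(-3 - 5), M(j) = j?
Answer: 224/3 ≈ 74.667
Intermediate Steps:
Z = -16 (Z = 2*(-8) = -16)
U(z) = 1/(-1 + z)
S(h) = 9 (S(h) = -3*(-3) = 9)
p(r, k) = (-⅙ + k)/r (p(r, k) = (k + 1/(-1 - 5))/(r + 0) = (k + 1/(-6))/r = (k - ⅙)/r = (-⅙ + k)/r)
4 + p(13, S(Z))*104 = 4 + ((-⅙ + 9)/13)*104 = 4 + ((1/13)*(53/6))*104 = 4 + (53/78)*104 = 4 + 212/3 = 224/3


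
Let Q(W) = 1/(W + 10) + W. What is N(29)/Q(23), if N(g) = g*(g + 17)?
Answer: 22011/380 ≈ 57.924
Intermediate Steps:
Q(W) = W + 1/(10 + W) (Q(W) = 1/(10 + W) + W = W + 1/(10 + W))
N(g) = g*(17 + g)
N(29)/Q(23) = (29*(17 + 29))/(((1 + 23**2 + 10*23)/(10 + 23))) = (29*46)/(((1 + 529 + 230)/33)) = 1334/(((1/33)*760)) = 1334/(760/33) = 1334*(33/760) = 22011/380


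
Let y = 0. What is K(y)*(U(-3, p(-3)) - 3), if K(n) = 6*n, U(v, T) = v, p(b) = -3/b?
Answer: 0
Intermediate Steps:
K(y)*(U(-3, p(-3)) - 3) = (6*0)*(-3 - 3) = 0*(-6) = 0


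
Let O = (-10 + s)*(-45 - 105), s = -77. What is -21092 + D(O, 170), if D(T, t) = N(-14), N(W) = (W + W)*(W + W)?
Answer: -20308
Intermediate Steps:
N(W) = 4*W**2 (N(W) = (2*W)*(2*W) = 4*W**2)
O = 13050 (O = (-10 - 77)*(-45 - 105) = -87*(-150) = 13050)
D(T, t) = 784 (D(T, t) = 4*(-14)**2 = 4*196 = 784)
-21092 + D(O, 170) = -21092 + 784 = -20308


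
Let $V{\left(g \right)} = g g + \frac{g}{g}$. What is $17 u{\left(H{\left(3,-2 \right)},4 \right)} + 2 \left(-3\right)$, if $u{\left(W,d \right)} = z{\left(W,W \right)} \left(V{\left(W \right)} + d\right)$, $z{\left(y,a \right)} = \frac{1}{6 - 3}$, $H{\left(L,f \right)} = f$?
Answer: $45$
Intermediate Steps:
$V{\left(g \right)} = 1 + g^{2}$ ($V{\left(g \right)} = g^{2} + 1 = 1 + g^{2}$)
$z{\left(y,a \right)} = \frac{1}{3}$
$u{\left(W,d \right)} = \frac{1}{3} + \frac{d}{3} + \frac{W^{2}}{3}$ ($u{\left(W,d \right)} = \frac{\left(1 + W^{2}\right) + d}{3} = \frac{1 + d + W^{2}}{3} = \frac{1}{3} + \frac{d}{3} + \frac{W^{2}}{3}$)
$17 u{\left(H{\left(3,-2 \right)},4 \right)} + 2 \left(-3\right) = 17 \left(\frac{1}{3} + \frac{1}{3} \cdot 4 + \frac{\left(-2\right)^{2}}{3}\right) + 2 \left(-3\right) = 17 \left(\frac{1}{3} + \frac{4}{3} + \frac{1}{3} \cdot 4\right) - 6 = 17 \left(\frac{1}{3} + \frac{4}{3} + \frac{4}{3}\right) - 6 = 17 \cdot 3 - 6 = 51 - 6 = 45$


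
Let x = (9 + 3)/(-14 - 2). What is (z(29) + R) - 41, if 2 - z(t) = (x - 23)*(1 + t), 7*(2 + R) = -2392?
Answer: 4617/14 ≈ 329.79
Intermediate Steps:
R = -2406/7 (R = -2 + (1/7)*(-2392) = -2 - 2392/7 = -2406/7 ≈ -343.71)
x = -3/4 (x = 12/(-16) = 12*(-1/16) = -3/4 ≈ -0.75000)
z(t) = 103/4 + 95*t/4 (z(t) = 2 - (-3/4 - 23)*(1 + t) = 2 - (-95)*(1 + t)/4 = 2 - (-95/4 - 95*t/4) = 2 + (95/4 + 95*t/4) = 103/4 + 95*t/4)
(z(29) + R) - 41 = ((103/4 + (95/4)*29) - 2406/7) - 41 = ((103/4 + 2755/4) - 2406/7) - 41 = (1429/2 - 2406/7) - 41 = 5191/14 - 41 = 4617/14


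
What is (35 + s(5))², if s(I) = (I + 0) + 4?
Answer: 1936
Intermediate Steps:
s(I) = 4 + I (s(I) = I + 4 = 4 + I)
(35 + s(5))² = (35 + (4 + 5))² = (35 + 9)² = 44² = 1936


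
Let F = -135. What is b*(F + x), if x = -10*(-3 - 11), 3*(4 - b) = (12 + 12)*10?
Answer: -380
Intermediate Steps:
b = -76 (b = 4 - (12 + 12)*10/3 = 4 - 8*10 = 4 - ⅓*240 = 4 - 80 = -76)
x = 140 (x = -10*(-14) = 140)
b*(F + x) = -76*(-135 + 140) = -76*5 = -380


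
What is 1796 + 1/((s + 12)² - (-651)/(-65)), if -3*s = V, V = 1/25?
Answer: 17554604573/9774238 ≈ 1796.0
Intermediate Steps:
V = 1/25 ≈ 0.040000
s = -1/75 (s = -⅓*1/25 = -1/75 ≈ -0.013333)
1796 + 1/((s + 12)² - (-651)/(-65)) = 1796 + 1/((-1/75 + 12)² - (-651)/(-65)) = 1796 + 1/((899/75)² - (-651)*(-1)/65) = 1796 + 1/(808201/5625 - 21*31/65) = 1796 + 1/(808201/5625 - 651/65) = 1796 + 1/(9774238/73125) = 1796 + 73125/9774238 = 17554604573/9774238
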